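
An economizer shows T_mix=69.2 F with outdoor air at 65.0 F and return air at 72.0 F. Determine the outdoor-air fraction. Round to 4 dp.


frac = (69.2 - 72.0) / (65.0 - 72.0) = 0.4000

0.4000


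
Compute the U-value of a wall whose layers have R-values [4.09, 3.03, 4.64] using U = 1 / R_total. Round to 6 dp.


R_total = 4.09 + 3.03 + 4.64 = 11.76
U = 1/11.76 = 0.085034

0.085034


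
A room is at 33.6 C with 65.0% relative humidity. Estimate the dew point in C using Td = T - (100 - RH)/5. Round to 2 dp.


Td = 33.6 - (100-65.0)/5 = 26.60 C

26.60 C


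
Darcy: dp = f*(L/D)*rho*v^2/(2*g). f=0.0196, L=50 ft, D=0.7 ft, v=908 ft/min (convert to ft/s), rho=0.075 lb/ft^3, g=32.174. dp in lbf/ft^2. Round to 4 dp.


v_fps = 908/60 = 15.1333 ft/s
dp = 0.0196*(50/0.7)*0.075*15.1333^2/(2*32.174) = 0.3737 lbf/ft^2

0.3737 lbf/ft^2


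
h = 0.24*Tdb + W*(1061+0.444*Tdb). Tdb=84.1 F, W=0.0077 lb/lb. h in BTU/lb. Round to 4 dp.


h = 0.24*84.1 + 0.0077*(1061+0.444*84.1) = 28.6412 BTU/lb

28.6412 BTU/lb


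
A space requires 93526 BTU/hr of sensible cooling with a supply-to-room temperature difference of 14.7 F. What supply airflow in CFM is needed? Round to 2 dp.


CFM = 93526 / (1.08 * 14.7) = 5891.03

5891.03 CFM


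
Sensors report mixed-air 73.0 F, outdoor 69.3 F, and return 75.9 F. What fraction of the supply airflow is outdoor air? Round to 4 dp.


frac = (73.0 - 75.9) / (69.3 - 75.9) = 0.4394

0.4394


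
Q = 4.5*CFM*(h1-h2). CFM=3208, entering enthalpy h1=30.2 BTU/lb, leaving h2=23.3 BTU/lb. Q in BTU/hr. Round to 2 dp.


Q = 4.5 * 3208 * (30.2 - 23.3) = 99608.40 BTU/hr

99608.40 BTU/hr


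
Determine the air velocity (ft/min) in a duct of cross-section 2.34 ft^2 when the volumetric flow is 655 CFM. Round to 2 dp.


V = 655 / 2.34 = 279.91 ft/min

279.91 ft/min


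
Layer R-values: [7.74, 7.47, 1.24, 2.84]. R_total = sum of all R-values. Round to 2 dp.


R_total = 7.74 + 7.47 + 1.24 + 2.84 = 19.29

19.29


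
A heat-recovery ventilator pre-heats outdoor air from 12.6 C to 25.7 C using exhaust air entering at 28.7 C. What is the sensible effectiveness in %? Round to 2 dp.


eff = (25.7-12.6)/(28.7-12.6)*100 = 81.37 %

81.37 %


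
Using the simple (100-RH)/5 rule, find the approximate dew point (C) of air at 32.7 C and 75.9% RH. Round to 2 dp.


Td = 32.7 - (100-75.9)/5 = 27.88 C

27.88 C


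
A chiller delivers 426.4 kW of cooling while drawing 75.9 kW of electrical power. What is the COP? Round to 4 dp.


COP = 426.4 / 75.9 = 5.6179

5.6179


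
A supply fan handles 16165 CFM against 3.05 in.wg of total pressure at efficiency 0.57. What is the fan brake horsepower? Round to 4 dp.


BHP = 16165 * 3.05 / (6356 * 0.57) = 13.6087 hp

13.6087 hp


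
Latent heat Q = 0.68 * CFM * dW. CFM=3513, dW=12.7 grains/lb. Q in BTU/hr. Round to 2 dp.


Q = 0.68 * 3513 * 12.7 = 30338.27 BTU/hr

30338.27 BTU/hr


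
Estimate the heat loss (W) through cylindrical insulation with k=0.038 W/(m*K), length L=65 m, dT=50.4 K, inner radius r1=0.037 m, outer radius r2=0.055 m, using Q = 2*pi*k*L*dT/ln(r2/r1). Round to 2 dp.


Q = 2*pi*0.038*65*50.4/ln(0.055/0.037) = 1973.14 W

1973.14 W


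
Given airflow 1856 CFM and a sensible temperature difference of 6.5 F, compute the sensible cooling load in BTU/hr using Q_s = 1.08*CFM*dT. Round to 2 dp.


Q = 1.08 * 1856 * 6.5 = 13029.12 BTU/hr

13029.12 BTU/hr


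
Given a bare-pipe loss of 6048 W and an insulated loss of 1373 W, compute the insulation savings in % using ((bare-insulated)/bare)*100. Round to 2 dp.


Savings = ((6048-1373)/6048)*100 = 77.30 %

77.30 %


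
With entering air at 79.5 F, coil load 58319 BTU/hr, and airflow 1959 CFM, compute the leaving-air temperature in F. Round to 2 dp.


dT = 58319/(1.08*1959) = 27.5646
T_leave = 79.5 - 27.5646 = 51.94 F

51.94 F


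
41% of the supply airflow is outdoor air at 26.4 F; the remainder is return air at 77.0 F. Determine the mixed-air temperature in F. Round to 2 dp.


T_mix = 0.41*26.4 + 0.59*77.0 = 56.25 F

56.25 F


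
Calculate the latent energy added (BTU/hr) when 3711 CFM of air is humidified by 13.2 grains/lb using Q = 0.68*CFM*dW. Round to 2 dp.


Q = 0.68 * 3711 * 13.2 = 33309.94 BTU/hr

33309.94 BTU/hr


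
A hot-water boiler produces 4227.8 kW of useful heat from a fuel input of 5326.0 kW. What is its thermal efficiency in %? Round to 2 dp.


eta = (4227.8/5326.0)*100 = 79.38 %

79.38 %


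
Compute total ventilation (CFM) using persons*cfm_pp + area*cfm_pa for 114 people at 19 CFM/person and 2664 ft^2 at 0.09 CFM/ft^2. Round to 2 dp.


Total = 114*19 + 2664*0.09 = 2405.76 CFM

2405.76 CFM


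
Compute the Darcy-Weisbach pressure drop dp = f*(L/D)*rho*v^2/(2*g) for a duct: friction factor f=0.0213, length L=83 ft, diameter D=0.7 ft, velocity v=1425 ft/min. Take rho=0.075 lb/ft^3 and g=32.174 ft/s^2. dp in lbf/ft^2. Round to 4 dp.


v_fps = 1425/60 = 23.75 ft/s
dp = 0.0213*(83/0.7)*0.075*23.75^2/(2*32.174) = 1.6604 lbf/ft^2

1.6604 lbf/ft^2


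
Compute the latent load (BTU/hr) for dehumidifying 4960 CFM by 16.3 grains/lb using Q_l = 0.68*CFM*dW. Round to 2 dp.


Q = 0.68 * 4960 * 16.3 = 54976.64 BTU/hr

54976.64 BTU/hr


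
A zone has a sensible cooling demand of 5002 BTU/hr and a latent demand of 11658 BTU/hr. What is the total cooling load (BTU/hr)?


Qt = 5002 + 11658 = 16660 BTU/hr

16660 BTU/hr


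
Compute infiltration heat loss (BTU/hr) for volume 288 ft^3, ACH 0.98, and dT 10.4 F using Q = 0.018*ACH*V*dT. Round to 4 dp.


Q = 0.018 * 0.98 * 288 * 10.4 = 52.8353 BTU/hr

52.8353 BTU/hr


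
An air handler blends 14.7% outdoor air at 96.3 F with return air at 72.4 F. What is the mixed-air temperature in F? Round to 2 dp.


T_mix = 72.4 + (14.7/100)*(96.3-72.4) = 75.91 F

75.91 F


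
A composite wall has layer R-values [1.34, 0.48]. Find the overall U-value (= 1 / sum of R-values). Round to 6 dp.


R_total = 1.34 + 0.48 = 1.82
U = 1/1.82 = 0.549451

0.549451


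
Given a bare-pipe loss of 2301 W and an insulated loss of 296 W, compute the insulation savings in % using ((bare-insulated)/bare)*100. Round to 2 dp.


Savings = ((2301-296)/2301)*100 = 87.14 %

87.14 %


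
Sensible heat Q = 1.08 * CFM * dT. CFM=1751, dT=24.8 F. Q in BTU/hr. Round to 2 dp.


Q = 1.08 * 1751 * 24.8 = 46898.78 BTU/hr

46898.78 BTU/hr


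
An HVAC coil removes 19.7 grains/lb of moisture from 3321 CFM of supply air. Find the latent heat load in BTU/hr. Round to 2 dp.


Q = 0.68 * 3321 * 19.7 = 44488.12 BTU/hr

44488.12 BTU/hr


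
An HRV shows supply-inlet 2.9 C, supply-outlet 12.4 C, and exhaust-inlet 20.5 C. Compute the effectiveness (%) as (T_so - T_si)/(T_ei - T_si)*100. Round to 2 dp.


eff = (12.4-2.9)/(20.5-2.9)*100 = 53.98 %

53.98 %


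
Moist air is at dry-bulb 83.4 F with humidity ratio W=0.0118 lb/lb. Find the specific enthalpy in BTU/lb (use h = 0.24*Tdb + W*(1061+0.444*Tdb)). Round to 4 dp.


h = 0.24*83.4 + 0.0118*(1061+0.444*83.4) = 32.9727 BTU/lb

32.9727 BTU/lb


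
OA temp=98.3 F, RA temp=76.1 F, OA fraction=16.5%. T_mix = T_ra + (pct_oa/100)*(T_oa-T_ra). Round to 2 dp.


T_mix = 76.1 + (16.5/100)*(98.3-76.1) = 79.76 F

79.76 F


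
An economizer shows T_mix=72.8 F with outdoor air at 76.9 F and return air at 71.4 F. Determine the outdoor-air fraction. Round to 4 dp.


frac = (72.8 - 71.4) / (76.9 - 71.4) = 0.2545

0.2545


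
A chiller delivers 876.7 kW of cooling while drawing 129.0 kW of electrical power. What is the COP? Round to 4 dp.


COP = 876.7 / 129.0 = 6.7961

6.7961


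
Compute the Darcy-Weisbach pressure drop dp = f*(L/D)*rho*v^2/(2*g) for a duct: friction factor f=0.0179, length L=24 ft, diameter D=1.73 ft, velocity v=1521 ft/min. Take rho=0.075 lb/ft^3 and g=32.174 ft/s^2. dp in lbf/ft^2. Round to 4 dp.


v_fps = 1521/60 = 25.35 ft/s
dp = 0.0179*(24/1.73)*0.075*25.35^2/(2*32.174) = 0.1860 lbf/ft^2

0.1860 lbf/ft^2


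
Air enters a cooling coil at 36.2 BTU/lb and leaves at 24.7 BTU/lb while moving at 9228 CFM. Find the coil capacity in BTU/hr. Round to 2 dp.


Q = 4.5 * 9228 * (36.2 - 24.7) = 477549.00 BTU/hr

477549.00 BTU/hr


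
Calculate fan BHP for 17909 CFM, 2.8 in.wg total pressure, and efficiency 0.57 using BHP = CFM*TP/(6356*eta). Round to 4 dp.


BHP = 17909 * 2.8 / (6356 * 0.57) = 13.8411 hp

13.8411 hp


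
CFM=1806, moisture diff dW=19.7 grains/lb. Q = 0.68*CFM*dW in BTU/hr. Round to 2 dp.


Q = 0.68 * 1806 * 19.7 = 24193.18 BTU/hr

24193.18 BTU/hr


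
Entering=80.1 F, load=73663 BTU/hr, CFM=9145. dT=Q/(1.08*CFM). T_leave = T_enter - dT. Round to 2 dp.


dT = 73663/(1.08*9145) = 7.4583
T_leave = 80.1 - 7.4583 = 72.64 F

72.64 F


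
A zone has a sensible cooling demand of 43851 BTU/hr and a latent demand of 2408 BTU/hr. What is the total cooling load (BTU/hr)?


Qt = 43851 + 2408 = 46259 BTU/hr

46259 BTU/hr


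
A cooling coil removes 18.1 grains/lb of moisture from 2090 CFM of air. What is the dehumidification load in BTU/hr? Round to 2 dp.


Q = 0.68 * 2090 * 18.1 = 25723.72 BTU/hr

25723.72 BTU/hr


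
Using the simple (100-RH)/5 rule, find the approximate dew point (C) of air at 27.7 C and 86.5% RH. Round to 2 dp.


Td = 27.7 - (100-86.5)/5 = 25.00 C

25.00 C


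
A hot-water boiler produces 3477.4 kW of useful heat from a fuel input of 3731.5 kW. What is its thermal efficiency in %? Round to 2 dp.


eta = (3477.4/3731.5)*100 = 93.19 %

93.19 %


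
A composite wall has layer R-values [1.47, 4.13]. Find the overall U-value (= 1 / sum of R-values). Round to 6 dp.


R_total = 1.47 + 4.13 = 5.60
U = 1/5.60 = 0.178571

0.178571


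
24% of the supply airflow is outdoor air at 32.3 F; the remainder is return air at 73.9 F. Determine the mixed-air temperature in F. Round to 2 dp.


T_mix = 0.24*32.3 + 0.76*73.9 = 63.92 F

63.92 F


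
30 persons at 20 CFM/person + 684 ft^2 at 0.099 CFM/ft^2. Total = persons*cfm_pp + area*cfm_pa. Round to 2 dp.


Total = 30*20 + 684*0.099 = 667.72 CFM

667.72 CFM


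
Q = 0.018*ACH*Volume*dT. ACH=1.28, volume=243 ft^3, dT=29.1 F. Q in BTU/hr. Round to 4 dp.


Q = 0.018 * 1.28 * 243 * 29.1 = 162.9228 BTU/hr

162.9228 BTU/hr


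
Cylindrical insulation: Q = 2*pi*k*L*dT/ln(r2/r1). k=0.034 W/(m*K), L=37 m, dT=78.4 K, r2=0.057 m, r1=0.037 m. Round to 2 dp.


Q = 2*pi*0.034*37*78.4/ln(0.057/0.037) = 1434.03 W

1434.03 W


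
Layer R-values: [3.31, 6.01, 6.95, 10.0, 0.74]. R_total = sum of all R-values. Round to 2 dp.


R_total = 3.31 + 6.01 + 6.95 + 10.0 + 0.74 = 27.01

27.01


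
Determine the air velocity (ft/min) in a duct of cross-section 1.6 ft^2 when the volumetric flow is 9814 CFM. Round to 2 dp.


V = 9814 / 1.6 = 6133.75 ft/min

6133.75 ft/min


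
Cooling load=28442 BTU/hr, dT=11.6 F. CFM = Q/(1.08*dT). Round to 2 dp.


CFM = 28442 / (1.08 * 11.6) = 2270.27

2270.27 CFM


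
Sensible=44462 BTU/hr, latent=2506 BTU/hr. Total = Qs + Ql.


Qt = 44462 + 2506 = 46968 BTU/hr

46968 BTU/hr


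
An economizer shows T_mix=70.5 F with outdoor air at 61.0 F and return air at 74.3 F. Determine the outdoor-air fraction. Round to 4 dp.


frac = (70.5 - 74.3) / (61.0 - 74.3) = 0.2857

0.2857


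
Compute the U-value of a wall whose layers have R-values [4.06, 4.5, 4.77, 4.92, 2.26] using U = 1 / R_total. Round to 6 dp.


R_total = 4.06 + 4.5 + 4.77 + 4.92 + 2.26 = 20.51
U = 1/20.51 = 0.048757

0.048757


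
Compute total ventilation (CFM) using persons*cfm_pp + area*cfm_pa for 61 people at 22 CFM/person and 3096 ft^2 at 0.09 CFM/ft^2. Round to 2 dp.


Total = 61*22 + 3096*0.09 = 1620.64 CFM

1620.64 CFM


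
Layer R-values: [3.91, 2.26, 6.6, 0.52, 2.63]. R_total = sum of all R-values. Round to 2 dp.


R_total = 3.91 + 2.26 + 6.6 + 0.52 + 2.63 = 15.92

15.92


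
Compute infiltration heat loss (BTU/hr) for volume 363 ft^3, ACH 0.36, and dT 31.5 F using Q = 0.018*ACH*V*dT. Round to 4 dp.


Q = 0.018 * 0.36 * 363 * 31.5 = 74.0956 BTU/hr

74.0956 BTU/hr


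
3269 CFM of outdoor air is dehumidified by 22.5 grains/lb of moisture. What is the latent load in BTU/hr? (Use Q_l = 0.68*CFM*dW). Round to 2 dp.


Q = 0.68 * 3269 * 22.5 = 50015.70 BTU/hr

50015.70 BTU/hr


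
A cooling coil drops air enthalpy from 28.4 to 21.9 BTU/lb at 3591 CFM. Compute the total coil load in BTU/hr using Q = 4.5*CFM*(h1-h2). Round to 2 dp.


Q = 4.5 * 3591 * (28.4 - 21.9) = 105036.75 BTU/hr

105036.75 BTU/hr


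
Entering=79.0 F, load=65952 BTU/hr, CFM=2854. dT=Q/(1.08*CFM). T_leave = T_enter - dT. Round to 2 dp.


dT = 65952/(1.08*2854) = 21.3969
T_leave = 79.0 - 21.3969 = 57.60 F

57.60 F


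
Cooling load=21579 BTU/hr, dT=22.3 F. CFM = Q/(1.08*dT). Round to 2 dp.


CFM = 21579 / (1.08 * 22.3) = 895.99

895.99 CFM


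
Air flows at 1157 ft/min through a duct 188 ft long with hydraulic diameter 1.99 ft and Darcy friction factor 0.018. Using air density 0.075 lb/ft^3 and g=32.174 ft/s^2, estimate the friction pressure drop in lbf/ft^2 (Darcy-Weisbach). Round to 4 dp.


v_fps = 1157/60 = 19.2833 ft/s
dp = 0.018*(188/1.99)*0.075*19.2833^2/(2*32.174) = 0.7370 lbf/ft^2

0.7370 lbf/ft^2


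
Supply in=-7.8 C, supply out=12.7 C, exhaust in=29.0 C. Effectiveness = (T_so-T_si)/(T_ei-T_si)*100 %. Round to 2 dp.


eff = (12.7-(-7.8))/(29.0-(-7.8))*100 = 55.71 %

55.71 %


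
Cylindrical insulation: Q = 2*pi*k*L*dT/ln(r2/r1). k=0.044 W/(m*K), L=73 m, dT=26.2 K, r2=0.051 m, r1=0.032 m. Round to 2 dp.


Q = 2*pi*0.044*73*26.2/ln(0.051/0.032) = 1134.45 W

1134.45 W


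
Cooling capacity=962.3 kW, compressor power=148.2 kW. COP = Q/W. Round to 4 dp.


COP = 962.3 / 148.2 = 6.4933

6.4933


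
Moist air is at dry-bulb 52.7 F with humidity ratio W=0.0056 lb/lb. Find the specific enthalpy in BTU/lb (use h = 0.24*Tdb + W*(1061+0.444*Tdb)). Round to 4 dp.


h = 0.24*52.7 + 0.0056*(1061+0.444*52.7) = 18.7206 BTU/lb

18.7206 BTU/lb


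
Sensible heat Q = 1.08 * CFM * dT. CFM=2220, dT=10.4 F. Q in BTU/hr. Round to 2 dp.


Q = 1.08 * 2220 * 10.4 = 24935.04 BTU/hr

24935.04 BTU/hr


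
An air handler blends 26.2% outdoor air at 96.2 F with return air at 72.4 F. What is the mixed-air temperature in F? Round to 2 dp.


T_mix = 72.4 + (26.2/100)*(96.2-72.4) = 78.64 F

78.64 F


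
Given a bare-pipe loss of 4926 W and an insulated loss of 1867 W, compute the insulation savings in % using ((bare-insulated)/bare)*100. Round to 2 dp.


Savings = ((4926-1867)/4926)*100 = 62.10 %

62.10 %


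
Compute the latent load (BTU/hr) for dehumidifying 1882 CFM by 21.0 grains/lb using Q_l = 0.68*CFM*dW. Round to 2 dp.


Q = 0.68 * 1882 * 21.0 = 26874.96 BTU/hr

26874.96 BTU/hr


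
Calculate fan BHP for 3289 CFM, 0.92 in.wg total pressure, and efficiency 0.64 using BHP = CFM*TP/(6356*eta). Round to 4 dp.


BHP = 3289 * 0.92 / (6356 * 0.64) = 0.7439 hp

0.7439 hp


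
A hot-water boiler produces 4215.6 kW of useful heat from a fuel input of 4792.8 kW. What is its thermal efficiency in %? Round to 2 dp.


eta = (4215.6/4792.8)*100 = 87.96 %

87.96 %


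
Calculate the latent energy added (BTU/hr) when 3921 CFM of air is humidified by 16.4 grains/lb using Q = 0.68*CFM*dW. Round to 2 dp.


Q = 0.68 * 3921 * 16.4 = 43726.99 BTU/hr

43726.99 BTU/hr


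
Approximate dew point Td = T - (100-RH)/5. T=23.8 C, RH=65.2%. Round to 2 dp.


Td = 23.8 - (100-65.2)/5 = 16.84 C

16.84 C


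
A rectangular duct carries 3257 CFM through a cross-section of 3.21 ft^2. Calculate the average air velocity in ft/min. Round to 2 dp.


V = 3257 / 3.21 = 1014.64 ft/min

1014.64 ft/min


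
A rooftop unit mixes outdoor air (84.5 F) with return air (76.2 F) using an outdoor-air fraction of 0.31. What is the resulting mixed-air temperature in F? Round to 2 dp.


T_mix = 0.31*84.5 + 0.69*76.2 = 78.77 F

78.77 F


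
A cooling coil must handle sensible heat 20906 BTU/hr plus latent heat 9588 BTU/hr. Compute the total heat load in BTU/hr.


Qt = 20906 + 9588 = 30494 BTU/hr

30494 BTU/hr


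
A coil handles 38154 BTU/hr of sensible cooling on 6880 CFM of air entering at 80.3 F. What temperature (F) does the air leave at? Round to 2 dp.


dT = 38154/(1.08*6880) = 5.1349
T_leave = 80.3 - 5.1349 = 75.17 F

75.17 F


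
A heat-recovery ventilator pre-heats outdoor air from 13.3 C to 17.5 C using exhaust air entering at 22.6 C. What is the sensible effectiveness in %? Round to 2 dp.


eff = (17.5-13.3)/(22.6-13.3)*100 = 45.16 %

45.16 %


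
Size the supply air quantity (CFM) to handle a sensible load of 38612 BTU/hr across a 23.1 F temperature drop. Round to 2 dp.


CFM = 38612 / (1.08 * 23.1) = 1547.70

1547.70 CFM


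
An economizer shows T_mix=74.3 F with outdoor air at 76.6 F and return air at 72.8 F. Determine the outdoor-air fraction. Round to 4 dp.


frac = (74.3 - 72.8) / (76.6 - 72.8) = 0.3947

0.3947


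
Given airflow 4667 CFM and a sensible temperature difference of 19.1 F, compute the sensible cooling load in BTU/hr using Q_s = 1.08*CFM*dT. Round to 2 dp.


Q = 1.08 * 4667 * 19.1 = 96270.88 BTU/hr

96270.88 BTU/hr


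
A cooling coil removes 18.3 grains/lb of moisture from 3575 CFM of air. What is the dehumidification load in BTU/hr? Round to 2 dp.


Q = 0.68 * 3575 * 18.3 = 44487.30 BTU/hr

44487.30 BTU/hr


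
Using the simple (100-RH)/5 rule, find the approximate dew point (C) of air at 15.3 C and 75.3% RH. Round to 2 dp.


Td = 15.3 - (100-75.3)/5 = 10.36 C

10.36 C


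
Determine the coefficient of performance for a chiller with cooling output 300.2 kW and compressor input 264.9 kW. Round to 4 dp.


COP = 300.2 / 264.9 = 1.1333

1.1333


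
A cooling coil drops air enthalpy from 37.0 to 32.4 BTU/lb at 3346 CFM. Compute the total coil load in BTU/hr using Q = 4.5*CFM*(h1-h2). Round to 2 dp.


Q = 4.5 * 3346 * (37.0 - 32.4) = 69262.20 BTU/hr

69262.20 BTU/hr


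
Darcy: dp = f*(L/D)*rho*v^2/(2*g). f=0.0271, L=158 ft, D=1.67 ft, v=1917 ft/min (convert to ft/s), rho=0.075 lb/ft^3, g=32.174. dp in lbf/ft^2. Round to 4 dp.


v_fps = 1917/60 = 31.95 ft/s
dp = 0.0271*(158/1.67)*0.075*31.95^2/(2*32.174) = 3.0505 lbf/ft^2

3.0505 lbf/ft^2


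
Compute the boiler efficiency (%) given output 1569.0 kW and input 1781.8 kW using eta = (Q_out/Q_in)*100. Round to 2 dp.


eta = (1569.0/1781.8)*100 = 88.06 %

88.06 %


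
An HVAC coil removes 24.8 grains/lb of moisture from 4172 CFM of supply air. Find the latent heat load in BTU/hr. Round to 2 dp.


Q = 0.68 * 4172 * 24.8 = 70356.61 BTU/hr

70356.61 BTU/hr


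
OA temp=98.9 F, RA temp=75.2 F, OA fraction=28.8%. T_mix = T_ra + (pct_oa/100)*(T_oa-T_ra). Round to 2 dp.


T_mix = 75.2 + (28.8/100)*(98.9-75.2) = 82.03 F

82.03 F


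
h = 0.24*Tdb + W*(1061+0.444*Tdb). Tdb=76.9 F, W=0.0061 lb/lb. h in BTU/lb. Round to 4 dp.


h = 0.24*76.9 + 0.0061*(1061+0.444*76.9) = 25.1364 BTU/lb

25.1364 BTU/lb


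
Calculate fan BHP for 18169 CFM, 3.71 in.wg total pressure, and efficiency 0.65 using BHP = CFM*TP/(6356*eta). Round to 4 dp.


BHP = 18169 * 3.71 / (6356 * 0.65) = 16.3158 hp

16.3158 hp


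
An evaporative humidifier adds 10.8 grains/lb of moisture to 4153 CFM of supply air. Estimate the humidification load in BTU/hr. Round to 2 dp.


Q = 0.68 * 4153 * 10.8 = 30499.63 BTU/hr

30499.63 BTU/hr


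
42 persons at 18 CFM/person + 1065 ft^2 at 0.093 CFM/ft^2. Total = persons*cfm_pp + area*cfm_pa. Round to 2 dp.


Total = 42*18 + 1065*0.093 = 855.05 CFM

855.05 CFM


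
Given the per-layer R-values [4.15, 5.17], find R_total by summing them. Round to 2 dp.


R_total = 4.15 + 5.17 = 9.32

9.32


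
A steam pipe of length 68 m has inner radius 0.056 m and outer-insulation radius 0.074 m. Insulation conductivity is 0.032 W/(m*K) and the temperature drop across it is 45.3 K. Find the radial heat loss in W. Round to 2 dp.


Q = 2*pi*0.032*68*45.3/ln(0.074/0.056) = 2222.18 W

2222.18 W


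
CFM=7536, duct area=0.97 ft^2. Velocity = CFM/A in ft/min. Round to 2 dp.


V = 7536 / 0.97 = 7769.07 ft/min

7769.07 ft/min


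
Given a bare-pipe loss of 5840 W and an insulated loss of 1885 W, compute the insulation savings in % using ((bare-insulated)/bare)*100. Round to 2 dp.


Savings = ((5840-1885)/5840)*100 = 67.72 %

67.72 %


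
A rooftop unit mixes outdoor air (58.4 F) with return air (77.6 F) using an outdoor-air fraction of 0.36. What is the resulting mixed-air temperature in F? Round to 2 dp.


T_mix = 0.36*58.4 + 0.64*77.6 = 70.69 F

70.69 F


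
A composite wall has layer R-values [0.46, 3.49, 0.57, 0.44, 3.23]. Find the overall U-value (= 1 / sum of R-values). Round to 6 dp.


R_total = 0.46 + 3.49 + 0.57 + 0.44 + 3.23 = 8.19
U = 1/8.19 = 0.122100

0.122100


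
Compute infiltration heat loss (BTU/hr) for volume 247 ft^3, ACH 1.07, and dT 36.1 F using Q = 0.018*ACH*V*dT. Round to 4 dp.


Q = 0.018 * 1.07 * 247 * 36.1 = 171.7356 BTU/hr

171.7356 BTU/hr


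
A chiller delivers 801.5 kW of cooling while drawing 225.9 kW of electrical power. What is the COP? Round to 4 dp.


COP = 801.5 / 225.9 = 3.5480

3.5480


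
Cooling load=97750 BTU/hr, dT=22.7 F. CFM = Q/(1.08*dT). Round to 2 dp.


CFM = 97750 / (1.08 * 22.7) = 3987.19

3987.19 CFM


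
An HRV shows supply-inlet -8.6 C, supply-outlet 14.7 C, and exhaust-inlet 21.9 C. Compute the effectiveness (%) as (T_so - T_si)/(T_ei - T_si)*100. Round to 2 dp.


eff = (14.7-(-8.6))/(21.9-(-8.6))*100 = 76.39 %

76.39 %


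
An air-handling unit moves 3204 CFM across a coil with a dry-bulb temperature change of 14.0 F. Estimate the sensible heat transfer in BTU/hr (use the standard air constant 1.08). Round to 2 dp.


Q = 1.08 * 3204 * 14.0 = 48444.48 BTU/hr

48444.48 BTU/hr


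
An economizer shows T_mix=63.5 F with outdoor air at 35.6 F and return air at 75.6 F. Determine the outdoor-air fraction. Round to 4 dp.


frac = (63.5 - 75.6) / (35.6 - 75.6) = 0.3025

0.3025


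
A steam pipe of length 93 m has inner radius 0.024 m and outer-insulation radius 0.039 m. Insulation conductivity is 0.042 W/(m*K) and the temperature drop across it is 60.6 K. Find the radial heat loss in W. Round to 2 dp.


Q = 2*pi*0.042*93*60.6/ln(0.039/0.024) = 3063.29 W

3063.29 W


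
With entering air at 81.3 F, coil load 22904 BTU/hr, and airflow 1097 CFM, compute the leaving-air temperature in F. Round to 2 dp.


dT = 22904/(1.08*1097) = 19.3322
T_leave = 81.3 - 19.3322 = 61.97 F

61.97 F


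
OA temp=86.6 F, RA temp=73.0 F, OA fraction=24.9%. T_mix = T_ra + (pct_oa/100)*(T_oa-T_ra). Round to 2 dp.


T_mix = 73.0 + (24.9/100)*(86.6-73.0) = 76.39 F

76.39 F


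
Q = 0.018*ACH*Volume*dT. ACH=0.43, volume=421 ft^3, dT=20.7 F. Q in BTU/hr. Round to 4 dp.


Q = 0.018 * 0.43 * 421 * 20.7 = 67.4518 BTU/hr

67.4518 BTU/hr


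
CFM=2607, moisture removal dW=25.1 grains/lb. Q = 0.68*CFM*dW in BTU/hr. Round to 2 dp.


Q = 0.68 * 2607 * 25.1 = 44496.28 BTU/hr

44496.28 BTU/hr


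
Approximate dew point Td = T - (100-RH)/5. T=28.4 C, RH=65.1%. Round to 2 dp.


Td = 28.4 - (100-65.1)/5 = 21.42 C

21.42 C


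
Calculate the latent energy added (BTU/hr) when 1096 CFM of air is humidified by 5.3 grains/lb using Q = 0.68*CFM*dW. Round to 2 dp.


Q = 0.68 * 1096 * 5.3 = 3949.98 BTU/hr

3949.98 BTU/hr


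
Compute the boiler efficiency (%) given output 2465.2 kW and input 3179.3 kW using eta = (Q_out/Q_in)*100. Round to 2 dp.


eta = (2465.2/3179.3)*100 = 77.54 %

77.54 %


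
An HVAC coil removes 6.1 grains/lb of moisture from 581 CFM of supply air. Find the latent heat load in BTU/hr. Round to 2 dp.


Q = 0.68 * 581 * 6.1 = 2409.99 BTU/hr

2409.99 BTU/hr


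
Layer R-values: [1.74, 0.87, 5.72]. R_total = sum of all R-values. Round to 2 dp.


R_total = 1.74 + 0.87 + 5.72 = 8.33

8.33


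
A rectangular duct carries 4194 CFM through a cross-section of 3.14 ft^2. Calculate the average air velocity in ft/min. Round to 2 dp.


V = 4194 / 3.14 = 1335.67 ft/min

1335.67 ft/min


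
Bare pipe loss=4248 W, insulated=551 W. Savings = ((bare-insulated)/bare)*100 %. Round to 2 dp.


Savings = ((4248-551)/4248)*100 = 87.03 %

87.03 %


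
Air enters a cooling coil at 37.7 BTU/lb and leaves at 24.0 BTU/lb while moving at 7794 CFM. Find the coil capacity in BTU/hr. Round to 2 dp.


Q = 4.5 * 7794 * (37.7 - 24.0) = 480500.10 BTU/hr

480500.10 BTU/hr


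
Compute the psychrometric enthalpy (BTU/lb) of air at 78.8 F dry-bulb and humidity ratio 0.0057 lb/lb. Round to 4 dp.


h = 0.24*78.8 + 0.0057*(1061+0.444*78.8) = 25.1591 BTU/lb

25.1591 BTU/lb


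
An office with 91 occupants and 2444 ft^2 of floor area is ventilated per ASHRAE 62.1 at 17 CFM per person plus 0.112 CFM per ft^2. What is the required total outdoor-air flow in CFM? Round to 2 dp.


Total = 91*17 + 2444*0.112 = 1820.73 CFM

1820.73 CFM


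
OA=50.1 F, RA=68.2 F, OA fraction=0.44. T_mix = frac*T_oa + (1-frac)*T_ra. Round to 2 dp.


T_mix = 0.44*50.1 + 0.56*68.2 = 60.24 F

60.24 F


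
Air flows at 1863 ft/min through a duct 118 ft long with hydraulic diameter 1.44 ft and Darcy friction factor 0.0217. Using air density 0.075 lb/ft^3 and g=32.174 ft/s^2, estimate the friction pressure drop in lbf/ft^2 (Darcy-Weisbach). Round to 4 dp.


v_fps = 1863/60 = 31.05 ft/s
dp = 0.0217*(118/1.44)*0.075*31.05^2/(2*32.174) = 1.9982 lbf/ft^2

1.9982 lbf/ft^2


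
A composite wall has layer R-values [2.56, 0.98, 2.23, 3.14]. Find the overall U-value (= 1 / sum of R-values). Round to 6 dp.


R_total = 2.56 + 0.98 + 2.23 + 3.14 = 8.91
U = 1/8.91 = 0.112233

0.112233


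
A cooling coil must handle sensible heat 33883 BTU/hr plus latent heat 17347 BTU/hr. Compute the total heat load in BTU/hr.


Qt = 33883 + 17347 = 51230 BTU/hr

51230 BTU/hr


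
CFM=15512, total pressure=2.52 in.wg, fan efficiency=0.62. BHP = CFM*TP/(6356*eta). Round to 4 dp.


BHP = 15512 * 2.52 / (6356 * 0.62) = 9.9196 hp

9.9196 hp


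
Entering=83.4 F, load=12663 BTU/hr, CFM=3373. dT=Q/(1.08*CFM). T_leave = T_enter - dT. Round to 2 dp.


dT = 12663/(1.08*3373) = 3.4761
T_leave = 83.4 - 3.4761 = 79.92 F

79.92 F


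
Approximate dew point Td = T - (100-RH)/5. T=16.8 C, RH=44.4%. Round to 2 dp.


Td = 16.8 - (100-44.4)/5 = 5.68 C

5.68 C


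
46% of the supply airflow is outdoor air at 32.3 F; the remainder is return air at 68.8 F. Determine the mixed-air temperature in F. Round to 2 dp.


T_mix = 0.46*32.3 + 0.54*68.8 = 52.01 F

52.01 F


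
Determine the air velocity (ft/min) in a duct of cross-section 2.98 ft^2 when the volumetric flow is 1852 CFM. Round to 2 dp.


V = 1852 / 2.98 = 621.48 ft/min

621.48 ft/min


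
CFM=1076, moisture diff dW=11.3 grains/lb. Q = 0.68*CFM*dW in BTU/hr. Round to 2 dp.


Q = 0.68 * 1076 * 11.3 = 8267.98 BTU/hr

8267.98 BTU/hr


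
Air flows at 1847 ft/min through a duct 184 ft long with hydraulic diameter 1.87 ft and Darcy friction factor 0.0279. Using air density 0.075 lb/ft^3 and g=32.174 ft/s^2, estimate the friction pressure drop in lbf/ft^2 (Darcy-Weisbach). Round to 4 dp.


v_fps = 1847/60 = 30.7833 ft/s
dp = 0.0279*(184/1.87)*0.075*30.7833^2/(2*32.174) = 3.0321 lbf/ft^2

3.0321 lbf/ft^2


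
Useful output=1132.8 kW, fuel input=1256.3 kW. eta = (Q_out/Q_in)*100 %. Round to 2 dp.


eta = (1132.8/1256.3)*100 = 90.17 %

90.17 %


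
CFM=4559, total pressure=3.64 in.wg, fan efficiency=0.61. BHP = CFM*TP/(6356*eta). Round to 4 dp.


BHP = 4559 * 3.64 / (6356 * 0.61) = 4.2801 hp

4.2801 hp


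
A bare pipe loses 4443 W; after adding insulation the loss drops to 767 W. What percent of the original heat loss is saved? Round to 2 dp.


Savings = ((4443-767)/4443)*100 = 82.74 %

82.74 %


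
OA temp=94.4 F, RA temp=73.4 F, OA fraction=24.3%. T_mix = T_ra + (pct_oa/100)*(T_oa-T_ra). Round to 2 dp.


T_mix = 73.4 + (24.3/100)*(94.4-73.4) = 78.50 F

78.50 F


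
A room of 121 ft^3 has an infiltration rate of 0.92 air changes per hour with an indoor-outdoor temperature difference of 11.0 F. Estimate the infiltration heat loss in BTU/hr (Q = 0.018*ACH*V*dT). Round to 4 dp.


Q = 0.018 * 0.92 * 121 * 11.0 = 22.0414 BTU/hr

22.0414 BTU/hr


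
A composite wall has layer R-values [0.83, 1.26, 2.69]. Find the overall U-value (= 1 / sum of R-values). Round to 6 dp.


R_total = 0.83 + 1.26 + 2.69 = 4.78
U = 1/4.78 = 0.209205

0.209205


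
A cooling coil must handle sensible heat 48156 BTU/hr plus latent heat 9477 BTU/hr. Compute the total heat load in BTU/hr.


Qt = 48156 + 9477 = 57633 BTU/hr

57633 BTU/hr


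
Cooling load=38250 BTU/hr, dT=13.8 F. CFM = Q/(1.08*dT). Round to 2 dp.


CFM = 38250 / (1.08 * 13.8) = 2566.43

2566.43 CFM


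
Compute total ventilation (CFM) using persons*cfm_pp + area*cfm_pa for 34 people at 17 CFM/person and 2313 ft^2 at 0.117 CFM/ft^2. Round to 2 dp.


Total = 34*17 + 2313*0.117 = 848.62 CFM

848.62 CFM


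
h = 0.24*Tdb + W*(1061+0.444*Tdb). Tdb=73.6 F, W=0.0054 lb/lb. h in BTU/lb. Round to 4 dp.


h = 0.24*73.6 + 0.0054*(1061+0.444*73.6) = 23.5699 BTU/lb

23.5699 BTU/lb


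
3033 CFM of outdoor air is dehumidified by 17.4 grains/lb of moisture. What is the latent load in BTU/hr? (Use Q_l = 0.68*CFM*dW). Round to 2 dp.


Q = 0.68 * 3033 * 17.4 = 35886.46 BTU/hr

35886.46 BTU/hr


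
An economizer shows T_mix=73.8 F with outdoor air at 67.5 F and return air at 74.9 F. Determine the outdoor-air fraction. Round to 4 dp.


frac = (73.8 - 74.9) / (67.5 - 74.9) = 0.1486

0.1486


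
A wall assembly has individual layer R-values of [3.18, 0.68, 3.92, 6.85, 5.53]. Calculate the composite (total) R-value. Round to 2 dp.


R_total = 3.18 + 0.68 + 3.92 + 6.85 + 5.53 = 20.16

20.16


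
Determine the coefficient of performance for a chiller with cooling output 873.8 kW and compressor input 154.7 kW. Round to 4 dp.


COP = 873.8 / 154.7 = 5.6484

5.6484


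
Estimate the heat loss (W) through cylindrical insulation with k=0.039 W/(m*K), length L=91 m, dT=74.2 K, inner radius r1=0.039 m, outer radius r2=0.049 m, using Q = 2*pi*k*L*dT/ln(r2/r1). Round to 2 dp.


Q = 2*pi*0.039*91*74.2/ln(0.049/0.039) = 7248.74 W

7248.74 W


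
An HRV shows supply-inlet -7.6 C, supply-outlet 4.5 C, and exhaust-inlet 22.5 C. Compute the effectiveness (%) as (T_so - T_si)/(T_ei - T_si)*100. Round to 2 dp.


eff = (4.5-(-7.6))/(22.5-(-7.6))*100 = 40.20 %

40.20 %


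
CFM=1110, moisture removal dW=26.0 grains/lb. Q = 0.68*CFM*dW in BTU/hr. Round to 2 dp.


Q = 0.68 * 1110 * 26.0 = 19624.80 BTU/hr

19624.80 BTU/hr


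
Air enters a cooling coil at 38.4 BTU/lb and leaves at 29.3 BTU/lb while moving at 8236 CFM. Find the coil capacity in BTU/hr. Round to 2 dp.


Q = 4.5 * 8236 * (38.4 - 29.3) = 337264.20 BTU/hr

337264.20 BTU/hr


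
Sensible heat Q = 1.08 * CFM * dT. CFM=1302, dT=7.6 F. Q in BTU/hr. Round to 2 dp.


Q = 1.08 * 1302 * 7.6 = 10686.82 BTU/hr

10686.82 BTU/hr


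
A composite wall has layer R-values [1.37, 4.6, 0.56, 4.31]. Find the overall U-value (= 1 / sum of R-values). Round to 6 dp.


R_total = 1.37 + 4.6 + 0.56 + 4.31 = 10.84
U = 1/10.84 = 0.092251

0.092251


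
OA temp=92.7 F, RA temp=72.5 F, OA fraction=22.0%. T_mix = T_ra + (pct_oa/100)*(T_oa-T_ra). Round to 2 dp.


T_mix = 72.5 + (22.0/100)*(92.7-72.5) = 76.94 F

76.94 F


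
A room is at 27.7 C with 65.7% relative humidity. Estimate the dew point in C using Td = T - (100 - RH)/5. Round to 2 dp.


Td = 27.7 - (100-65.7)/5 = 20.84 C

20.84 C


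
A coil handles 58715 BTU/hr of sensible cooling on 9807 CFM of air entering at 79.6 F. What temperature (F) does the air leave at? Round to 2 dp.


dT = 58715/(1.08*9807) = 5.5436
T_leave = 79.6 - 5.5436 = 74.06 F

74.06 F


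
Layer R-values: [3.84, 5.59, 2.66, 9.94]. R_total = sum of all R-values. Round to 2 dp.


R_total = 3.84 + 5.59 + 2.66 + 9.94 = 22.03

22.03


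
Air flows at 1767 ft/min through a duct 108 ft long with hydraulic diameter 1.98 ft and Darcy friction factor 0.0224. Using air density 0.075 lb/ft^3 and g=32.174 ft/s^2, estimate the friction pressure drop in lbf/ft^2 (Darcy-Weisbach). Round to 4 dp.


v_fps = 1767/60 = 29.45 ft/s
dp = 0.0224*(108/1.98)*0.075*29.45^2/(2*32.174) = 1.2351 lbf/ft^2

1.2351 lbf/ft^2


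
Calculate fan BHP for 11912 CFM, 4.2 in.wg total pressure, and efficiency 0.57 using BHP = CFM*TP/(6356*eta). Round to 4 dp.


BHP = 11912 * 4.2 / (6356 * 0.57) = 13.8094 hp

13.8094 hp


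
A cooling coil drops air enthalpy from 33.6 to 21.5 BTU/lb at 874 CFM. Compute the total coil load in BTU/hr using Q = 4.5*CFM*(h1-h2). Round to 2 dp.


Q = 4.5 * 874 * (33.6 - 21.5) = 47589.30 BTU/hr

47589.30 BTU/hr


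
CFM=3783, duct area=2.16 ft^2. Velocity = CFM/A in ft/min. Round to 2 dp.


V = 3783 / 2.16 = 1751.39 ft/min

1751.39 ft/min


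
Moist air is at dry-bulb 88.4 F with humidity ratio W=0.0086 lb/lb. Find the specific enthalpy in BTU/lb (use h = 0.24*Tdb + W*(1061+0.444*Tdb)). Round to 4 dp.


h = 0.24*88.4 + 0.0086*(1061+0.444*88.4) = 30.6781 BTU/lb

30.6781 BTU/lb


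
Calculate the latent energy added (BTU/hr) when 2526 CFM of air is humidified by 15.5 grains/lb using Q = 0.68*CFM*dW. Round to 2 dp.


Q = 0.68 * 2526 * 15.5 = 26624.04 BTU/hr

26624.04 BTU/hr


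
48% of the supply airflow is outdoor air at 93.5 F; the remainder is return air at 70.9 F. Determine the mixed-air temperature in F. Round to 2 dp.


T_mix = 0.48*93.5 + 0.52*70.9 = 81.75 F

81.75 F


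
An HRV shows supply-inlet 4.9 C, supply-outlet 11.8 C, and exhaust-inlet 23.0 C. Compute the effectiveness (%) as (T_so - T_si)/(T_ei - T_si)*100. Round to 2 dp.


eff = (11.8-4.9)/(23.0-4.9)*100 = 38.12 %

38.12 %


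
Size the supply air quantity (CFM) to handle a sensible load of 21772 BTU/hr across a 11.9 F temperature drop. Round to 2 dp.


CFM = 21772 / (1.08 * 11.9) = 1694.06

1694.06 CFM


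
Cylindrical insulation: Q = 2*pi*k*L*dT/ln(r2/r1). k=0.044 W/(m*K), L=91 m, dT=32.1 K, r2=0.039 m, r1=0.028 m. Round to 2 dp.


Q = 2*pi*0.044*91*32.1/ln(0.039/0.028) = 2437.15 W

2437.15 W


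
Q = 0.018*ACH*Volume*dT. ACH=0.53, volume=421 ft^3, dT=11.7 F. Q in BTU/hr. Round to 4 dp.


Q = 0.018 * 0.53 * 421 * 11.7 = 46.9912 BTU/hr

46.9912 BTU/hr


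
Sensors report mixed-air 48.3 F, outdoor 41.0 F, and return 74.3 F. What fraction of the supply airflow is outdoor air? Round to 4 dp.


frac = (48.3 - 74.3) / (41.0 - 74.3) = 0.7808

0.7808


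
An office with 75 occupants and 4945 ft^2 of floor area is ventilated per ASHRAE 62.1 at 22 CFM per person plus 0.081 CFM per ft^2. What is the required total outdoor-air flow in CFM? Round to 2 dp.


Total = 75*22 + 4945*0.081 = 2050.55 CFM

2050.55 CFM


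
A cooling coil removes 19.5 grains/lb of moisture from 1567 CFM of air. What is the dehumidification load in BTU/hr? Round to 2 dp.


Q = 0.68 * 1567 * 19.5 = 20778.42 BTU/hr

20778.42 BTU/hr


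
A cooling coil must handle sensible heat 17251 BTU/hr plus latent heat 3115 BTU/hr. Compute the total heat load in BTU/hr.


Qt = 17251 + 3115 = 20366 BTU/hr

20366 BTU/hr


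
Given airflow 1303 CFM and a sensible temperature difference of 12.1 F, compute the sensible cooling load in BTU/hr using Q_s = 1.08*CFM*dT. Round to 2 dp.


Q = 1.08 * 1303 * 12.1 = 17027.60 BTU/hr

17027.60 BTU/hr


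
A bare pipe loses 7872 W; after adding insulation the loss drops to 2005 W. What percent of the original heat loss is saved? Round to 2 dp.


Savings = ((7872-2005)/7872)*100 = 74.53 %

74.53 %


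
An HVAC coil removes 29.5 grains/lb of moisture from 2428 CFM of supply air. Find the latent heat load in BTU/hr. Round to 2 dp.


Q = 0.68 * 2428 * 29.5 = 48705.68 BTU/hr

48705.68 BTU/hr


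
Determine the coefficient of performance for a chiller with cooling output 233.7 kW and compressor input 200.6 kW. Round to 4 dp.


COP = 233.7 / 200.6 = 1.1650

1.1650


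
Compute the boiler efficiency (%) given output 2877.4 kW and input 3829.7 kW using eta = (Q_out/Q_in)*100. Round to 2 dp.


eta = (2877.4/3829.7)*100 = 75.13 %

75.13 %


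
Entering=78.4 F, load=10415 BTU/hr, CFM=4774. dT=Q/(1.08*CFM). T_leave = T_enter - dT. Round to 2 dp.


dT = 10415/(1.08*4774) = 2.0200
T_leave = 78.4 - 2.0200 = 76.38 F

76.38 F


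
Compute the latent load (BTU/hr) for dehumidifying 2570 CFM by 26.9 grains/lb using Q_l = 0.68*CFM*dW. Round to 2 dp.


Q = 0.68 * 2570 * 26.9 = 47010.44 BTU/hr

47010.44 BTU/hr


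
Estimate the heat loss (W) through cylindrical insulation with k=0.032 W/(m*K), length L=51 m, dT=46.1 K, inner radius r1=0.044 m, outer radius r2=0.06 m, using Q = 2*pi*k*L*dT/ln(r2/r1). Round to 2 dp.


Q = 2*pi*0.032*51*46.1/ln(0.06/0.044) = 1524.13 W

1524.13 W


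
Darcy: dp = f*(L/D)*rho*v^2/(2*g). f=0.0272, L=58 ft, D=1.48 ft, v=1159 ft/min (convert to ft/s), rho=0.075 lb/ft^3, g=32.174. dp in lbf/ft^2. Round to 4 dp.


v_fps = 1159/60 = 19.3167 ft/s
dp = 0.0272*(58/1.48)*0.075*19.3167^2/(2*32.174) = 0.4636 lbf/ft^2

0.4636 lbf/ft^2


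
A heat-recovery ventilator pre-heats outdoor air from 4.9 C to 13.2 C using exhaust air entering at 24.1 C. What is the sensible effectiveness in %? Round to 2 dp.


eff = (13.2-4.9)/(24.1-4.9)*100 = 43.23 %

43.23 %


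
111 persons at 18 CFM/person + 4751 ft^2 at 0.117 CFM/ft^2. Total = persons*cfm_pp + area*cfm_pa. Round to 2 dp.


Total = 111*18 + 4751*0.117 = 2553.87 CFM

2553.87 CFM


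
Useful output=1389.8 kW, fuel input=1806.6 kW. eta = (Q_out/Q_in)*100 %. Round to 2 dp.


eta = (1389.8/1806.6)*100 = 76.93 %

76.93 %


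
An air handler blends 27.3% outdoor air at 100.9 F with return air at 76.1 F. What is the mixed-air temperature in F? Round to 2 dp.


T_mix = 76.1 + (27.3/100)*(100.9-76.1) = 82.87 F

82.87 F


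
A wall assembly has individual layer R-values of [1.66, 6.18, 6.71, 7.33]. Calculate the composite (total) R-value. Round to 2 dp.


R_total = 1.66 + 6.18 + 6.71 + 7.33 = 21.88

21.88


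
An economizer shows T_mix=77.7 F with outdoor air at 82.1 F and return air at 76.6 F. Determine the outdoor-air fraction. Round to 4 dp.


frac = (77.7 - 76.6) / (82.1 - 76.6) = 0.2000

0.2000


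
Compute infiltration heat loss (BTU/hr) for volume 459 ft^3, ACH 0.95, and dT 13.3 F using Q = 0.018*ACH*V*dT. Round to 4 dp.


Q = 0.018 * 0.95 * 459 * 13.3 = 104.3904 BTU/hr

104.3904 BTU/hr


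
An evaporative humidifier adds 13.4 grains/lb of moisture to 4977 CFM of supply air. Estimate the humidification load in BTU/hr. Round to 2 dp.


Q = 0.68 * 4977 * 13.4 = 45350.42 BTU/hr

45350.42 BTU/hr


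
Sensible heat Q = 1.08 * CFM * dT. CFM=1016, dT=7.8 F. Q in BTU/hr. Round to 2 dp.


Q = 1.08 * 1016 * 7.8 = 8558.78 BTU/hr

8558.78 BTU/hr


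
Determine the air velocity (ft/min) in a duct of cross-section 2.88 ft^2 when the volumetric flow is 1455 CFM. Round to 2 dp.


V = 1455 / 2.88 = 505.21 ft/min

505.21 ft/min


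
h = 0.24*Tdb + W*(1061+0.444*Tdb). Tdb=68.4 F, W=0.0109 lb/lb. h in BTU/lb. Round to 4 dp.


h = 0.24*68.4 + 0.0109*(1061+0.444*68.4) = 28.3119 BTU/lb

28.3119 BTU/lb


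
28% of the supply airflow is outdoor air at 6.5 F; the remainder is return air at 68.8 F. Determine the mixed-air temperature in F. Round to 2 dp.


T_mix = 0.28*6.5 + 0.72*68.8 = 51.36 F

51.36 F


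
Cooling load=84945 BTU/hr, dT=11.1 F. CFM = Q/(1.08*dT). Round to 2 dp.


CFM = 84945 / (1.08 * 11.1) = 7085.84

7085.84 CFM
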